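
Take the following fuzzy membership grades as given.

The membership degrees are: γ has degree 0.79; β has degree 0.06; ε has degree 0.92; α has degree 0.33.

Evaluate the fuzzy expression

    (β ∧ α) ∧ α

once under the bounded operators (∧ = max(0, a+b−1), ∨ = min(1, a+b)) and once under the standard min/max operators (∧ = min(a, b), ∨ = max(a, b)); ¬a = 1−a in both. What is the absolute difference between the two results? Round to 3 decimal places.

Under bounded:
  β ∧ α = max(0, a+b−1) on (0.06, 0.33) = 0.00
  (β ∧ α) ∧ α = max(0, a+b−1) on (0.00, 0.33) = 0.00
  → value = 0.0000
Under standard min/max:
  β ∧ α = min(a, b) on (0.06, 0.33) = 0.06
  (β ∧ α) ∧ α = min(a, b) on (0.06, 0.33) = 0.06
  → value = 0.0600
|0.0000 − 0.0600| = 0.060

0.060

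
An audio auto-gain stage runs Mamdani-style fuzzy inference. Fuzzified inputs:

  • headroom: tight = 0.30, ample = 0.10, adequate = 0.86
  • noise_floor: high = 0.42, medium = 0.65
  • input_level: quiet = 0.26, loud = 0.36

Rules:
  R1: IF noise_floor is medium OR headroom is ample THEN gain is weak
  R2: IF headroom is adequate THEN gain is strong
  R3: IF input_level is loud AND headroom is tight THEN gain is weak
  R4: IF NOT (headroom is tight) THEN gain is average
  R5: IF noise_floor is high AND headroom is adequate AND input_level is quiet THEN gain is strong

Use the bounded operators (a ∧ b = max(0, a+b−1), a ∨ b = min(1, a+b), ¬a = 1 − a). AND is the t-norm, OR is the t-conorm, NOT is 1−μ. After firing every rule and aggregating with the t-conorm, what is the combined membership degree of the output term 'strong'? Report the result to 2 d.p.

R1: medium=0.65, ample=0.10; OR[min(1, a+b)] → w = 0.75
R2: adequate=0.86 → w = 0.86
R3: loud=0.36, tight=0.30; AND[max(0, a+b−1)] → w = 0.00
R4: ¬tight=1−0.30=0.70 → w = 0.70
R5: high=0.42, adequate=0.86, quiet=0.26; AND[max(0, a+b−1)] → w = 0.00
Rules with consequent 'strong': {R2, R5} → strengths 0.86, 0.00
Aggregate via t-conorm [min(1, a+b)]: 0.86

0.86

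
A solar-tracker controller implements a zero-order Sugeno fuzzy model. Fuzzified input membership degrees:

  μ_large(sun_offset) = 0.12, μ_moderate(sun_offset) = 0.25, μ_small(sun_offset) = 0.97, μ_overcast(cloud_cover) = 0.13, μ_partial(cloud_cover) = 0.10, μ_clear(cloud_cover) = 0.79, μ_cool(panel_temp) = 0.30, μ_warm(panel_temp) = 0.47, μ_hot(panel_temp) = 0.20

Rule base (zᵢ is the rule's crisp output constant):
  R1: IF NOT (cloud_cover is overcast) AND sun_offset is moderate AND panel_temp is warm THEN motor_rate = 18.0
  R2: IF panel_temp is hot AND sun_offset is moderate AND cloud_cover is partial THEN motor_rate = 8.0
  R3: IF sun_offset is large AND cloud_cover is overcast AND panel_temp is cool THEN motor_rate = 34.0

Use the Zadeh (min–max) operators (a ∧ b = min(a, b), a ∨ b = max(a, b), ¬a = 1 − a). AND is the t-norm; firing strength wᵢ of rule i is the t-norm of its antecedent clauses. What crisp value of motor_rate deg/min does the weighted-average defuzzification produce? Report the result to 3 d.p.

R1 (z=18.0): ¬overcast=1−0.13=0.87, moderate=0.25, warm=0.47; AND[min(a, b)] → w = 0.25
R2 (z=8.0): hot=0.20, moderate=0.25, partial=0.10; AND[min(a, b)] → w = 0.10
R3 (z=34.0): large=0.12, overcast=0.13, cool=0.30; AND[min(a, b)] → w = 0.12
Weighted average = (0.25·18.0 + 0.10·8.0 + 0.12·34.0) / (0.25 + 0.10 + 0.12)
  = 9.3800 / 0.4700 = 19.957

19.957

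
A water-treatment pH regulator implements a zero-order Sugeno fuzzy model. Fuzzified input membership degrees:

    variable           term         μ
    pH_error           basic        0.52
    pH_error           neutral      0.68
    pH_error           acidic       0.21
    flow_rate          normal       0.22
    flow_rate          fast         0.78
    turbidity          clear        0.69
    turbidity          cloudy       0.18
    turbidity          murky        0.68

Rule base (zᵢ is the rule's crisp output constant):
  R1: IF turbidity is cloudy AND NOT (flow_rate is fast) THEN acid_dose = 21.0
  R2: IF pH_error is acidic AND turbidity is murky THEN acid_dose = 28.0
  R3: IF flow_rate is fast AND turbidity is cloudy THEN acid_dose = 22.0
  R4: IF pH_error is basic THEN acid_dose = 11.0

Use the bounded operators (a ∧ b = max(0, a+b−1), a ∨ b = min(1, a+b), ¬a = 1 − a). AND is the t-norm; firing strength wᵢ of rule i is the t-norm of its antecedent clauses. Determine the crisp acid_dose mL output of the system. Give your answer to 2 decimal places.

11.00

R1 (z=21.0): cloudy=0.18, ¬fast=1−0.78=0.22; AND[max(0, a+b−1)] → w = 0.00
R2 (z=28.0): acidic=0.21, murky=0.68; AND[max(0, a+b−1)] → w = 0.00
R3 (z=22.0): fast=0.78, cloudy=0.18; AND[max(0, a+b−1)] → w = 0.00
R4 (z=11.0): basic=0.52 → w = 0.52
Weighted average = (0.00·21.0 + 0.00·28.0 + 0.00·22.0 + 0.52·11.0) / (0.00 + 0.00 + 0.00 + 0.52)
  = 5.7200 / 0.5200 = 11.00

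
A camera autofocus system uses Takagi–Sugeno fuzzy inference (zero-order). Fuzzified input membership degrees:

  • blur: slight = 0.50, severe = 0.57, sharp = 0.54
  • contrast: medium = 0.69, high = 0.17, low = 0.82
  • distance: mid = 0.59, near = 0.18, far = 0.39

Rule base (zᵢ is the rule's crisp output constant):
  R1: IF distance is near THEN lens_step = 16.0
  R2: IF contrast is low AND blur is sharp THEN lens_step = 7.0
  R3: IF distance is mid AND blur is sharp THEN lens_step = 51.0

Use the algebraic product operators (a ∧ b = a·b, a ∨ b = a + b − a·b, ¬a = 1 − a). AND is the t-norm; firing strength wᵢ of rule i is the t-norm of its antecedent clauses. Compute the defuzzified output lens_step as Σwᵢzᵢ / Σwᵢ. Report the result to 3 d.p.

23.612

R1 (z=16.0): near=0.18 → w = 0.1800
R2 (z=7.0): low=0.82, sharp=0.54; AND[a·b] → w = 0.4428
R3 (z=51.0): mid=0.59, sharp=0.54; AND[a·b] → w = 0.3186
Weighted average = (0.1800·16.0 + 0.4428·7.0 + 0.3186·51.0) / (0.1800 + 0.4428 + 0.3186)
  = 22.2282 / 0.9414 = 23.612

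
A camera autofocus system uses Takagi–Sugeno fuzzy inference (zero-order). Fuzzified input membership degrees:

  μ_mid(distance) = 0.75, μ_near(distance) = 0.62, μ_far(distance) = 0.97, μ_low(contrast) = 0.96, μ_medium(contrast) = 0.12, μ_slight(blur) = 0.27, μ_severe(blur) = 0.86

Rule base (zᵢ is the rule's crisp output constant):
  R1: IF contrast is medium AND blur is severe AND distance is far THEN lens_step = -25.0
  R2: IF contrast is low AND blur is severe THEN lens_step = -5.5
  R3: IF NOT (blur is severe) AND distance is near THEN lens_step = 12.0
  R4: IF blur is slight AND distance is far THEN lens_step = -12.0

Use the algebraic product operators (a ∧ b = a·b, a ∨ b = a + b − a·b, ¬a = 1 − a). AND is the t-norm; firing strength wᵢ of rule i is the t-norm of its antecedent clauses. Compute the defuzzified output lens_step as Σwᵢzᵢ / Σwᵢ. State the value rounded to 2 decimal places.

R1 (z=-25.0): medium=0.12, severe=0.86, far=0.97; AND[a·b] → w = 0.1001
R2 (z=-5.5): low=0.96, severe=0.86; AND[a·b] → w = 0.8256
R3 (z=12.0): ¬severe=1−0.86=0.14, near=0.62; AND[a·b] → w = 0.0868
R4 (z=-12.0): slight=0.27, far=0.97; AND[a·b] → w = 0.2619
Weighted average = (0.1001·-25.0 + 0.8256·-5.5 + 0.0868·12.0 + 0.2619·-12.0) / (0.1001 + 0.8256 + 0.0868 + 0.2619)
  = -9.1446 / 1.2744 = -7.18

-7.18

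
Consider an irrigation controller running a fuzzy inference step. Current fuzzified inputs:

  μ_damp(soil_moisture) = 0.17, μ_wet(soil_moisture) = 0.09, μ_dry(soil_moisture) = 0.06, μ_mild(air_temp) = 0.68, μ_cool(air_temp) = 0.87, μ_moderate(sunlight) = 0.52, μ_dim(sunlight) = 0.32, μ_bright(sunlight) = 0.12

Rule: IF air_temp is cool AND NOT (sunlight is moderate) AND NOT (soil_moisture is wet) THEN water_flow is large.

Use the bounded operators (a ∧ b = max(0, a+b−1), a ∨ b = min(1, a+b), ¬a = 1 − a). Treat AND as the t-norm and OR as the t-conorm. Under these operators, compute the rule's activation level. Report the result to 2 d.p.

firing strength: cool=0.87, ¬moderate=1−0.52=0.48, ¬wet=1−0.09=0.91; AND[max(0, a+b−1)] → w = 0.26

0.26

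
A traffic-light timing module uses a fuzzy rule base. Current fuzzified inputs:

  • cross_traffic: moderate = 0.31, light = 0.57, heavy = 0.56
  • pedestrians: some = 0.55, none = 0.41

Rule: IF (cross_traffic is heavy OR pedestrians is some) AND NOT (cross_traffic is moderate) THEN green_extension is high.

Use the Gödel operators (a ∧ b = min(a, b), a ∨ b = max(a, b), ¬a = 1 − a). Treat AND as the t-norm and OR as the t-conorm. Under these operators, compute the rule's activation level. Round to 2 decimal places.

0.56

firing strength: (heavy=0.56 OR some=0.55) = 0.56; AND[min(a, b)] with ¬moderate=1−0.31=0.69 → w = 0.56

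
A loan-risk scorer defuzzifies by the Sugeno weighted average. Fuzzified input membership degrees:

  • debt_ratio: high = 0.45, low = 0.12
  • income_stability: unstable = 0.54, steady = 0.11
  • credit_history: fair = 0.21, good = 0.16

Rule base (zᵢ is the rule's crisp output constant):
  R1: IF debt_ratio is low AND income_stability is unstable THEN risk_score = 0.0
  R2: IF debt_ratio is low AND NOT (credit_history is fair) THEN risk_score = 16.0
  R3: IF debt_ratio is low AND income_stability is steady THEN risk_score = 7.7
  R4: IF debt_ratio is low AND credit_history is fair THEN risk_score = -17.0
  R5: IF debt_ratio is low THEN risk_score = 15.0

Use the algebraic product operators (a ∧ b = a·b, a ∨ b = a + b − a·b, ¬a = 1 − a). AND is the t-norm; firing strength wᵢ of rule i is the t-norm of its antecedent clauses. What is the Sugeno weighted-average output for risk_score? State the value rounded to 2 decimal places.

9.40

R1 (z=0.0): low=0.12, unstable=0.54; AND[a·b] → w = 0.0648
R2 (z=16.0): low=0.12, ¬fair=1−0.21=0.79; AND[a·b] → w = 0.0948
R3 (z=7.7): low=0.12, steady=0.11; AND[a·b] → w = 0.0132
R4 (z=-17.0): low=0.12, fair=0.21; AND[a·b] → w = 0.0252
R5 (z=15.0): low=0.12 → w = 0.1200
Weighted average = (0.0648·0.0 + 0.0948·16.0 + 0.0132·7.7 + 0.0252·-17.0 + 0.1200·15.0) / (0.0648 + 0.0948 + 0.0132 + 0.0252 + 0.1200)
  = 2.9900 / 0.3180 = 9.40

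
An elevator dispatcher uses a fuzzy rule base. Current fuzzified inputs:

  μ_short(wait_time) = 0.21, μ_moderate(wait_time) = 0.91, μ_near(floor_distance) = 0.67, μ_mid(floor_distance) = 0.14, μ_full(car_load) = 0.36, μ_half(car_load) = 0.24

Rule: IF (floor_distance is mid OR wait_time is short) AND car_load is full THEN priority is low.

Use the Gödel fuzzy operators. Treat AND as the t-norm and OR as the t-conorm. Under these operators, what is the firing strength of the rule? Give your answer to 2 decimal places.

0.21

firing strength: (mid=0.14 OR short=0.21) = 0.21; AND[min(a, b)] with full=0.36 → w = 0.21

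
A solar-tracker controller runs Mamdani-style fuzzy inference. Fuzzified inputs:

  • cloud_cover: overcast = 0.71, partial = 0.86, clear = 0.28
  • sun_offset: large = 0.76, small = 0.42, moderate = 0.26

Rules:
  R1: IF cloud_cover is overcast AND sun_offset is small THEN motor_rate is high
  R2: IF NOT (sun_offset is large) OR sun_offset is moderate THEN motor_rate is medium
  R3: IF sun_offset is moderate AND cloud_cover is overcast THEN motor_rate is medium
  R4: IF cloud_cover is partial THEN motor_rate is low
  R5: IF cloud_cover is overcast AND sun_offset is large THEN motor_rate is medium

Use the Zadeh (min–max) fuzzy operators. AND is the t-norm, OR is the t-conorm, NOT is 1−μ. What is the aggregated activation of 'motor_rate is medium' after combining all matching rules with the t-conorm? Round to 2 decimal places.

R1: overcast=0.71, small=0.42; AND[min(a, b)] → w = 0.42
R2: ¬large=1−0.76=0.24, moderate=0.26; OR[max(a, b)] → w = 0.26
R3: moderate=0.26, overcast=0.71; AND[min(a, b)] → w = 0.26
R4: partial=0.86 → w = 0.86
R5: overcast=0.71, large=0.76; AND[min(a, b)] → w = 0.71
Rules with consequent 'medium': {R2, R3, R5} → strengths 0.26, 0.26, 0.71
Aggregate via t-conorm [max(a, b)]: 0.71

0.71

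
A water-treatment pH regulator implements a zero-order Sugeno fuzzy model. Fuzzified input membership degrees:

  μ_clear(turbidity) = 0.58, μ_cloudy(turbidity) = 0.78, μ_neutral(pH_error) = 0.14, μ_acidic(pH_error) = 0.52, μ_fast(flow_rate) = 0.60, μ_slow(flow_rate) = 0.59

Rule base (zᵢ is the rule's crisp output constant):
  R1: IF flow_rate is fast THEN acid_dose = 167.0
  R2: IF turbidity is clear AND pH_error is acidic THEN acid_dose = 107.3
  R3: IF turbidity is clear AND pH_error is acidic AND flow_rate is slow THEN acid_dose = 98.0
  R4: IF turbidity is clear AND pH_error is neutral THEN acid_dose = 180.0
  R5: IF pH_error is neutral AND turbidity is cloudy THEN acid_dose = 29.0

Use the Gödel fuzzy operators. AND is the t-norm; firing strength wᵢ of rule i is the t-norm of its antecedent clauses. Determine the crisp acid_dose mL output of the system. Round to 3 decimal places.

R1 (z=167.0): fast=0.60 → w = 0.60
R2 (z=107.3): clear=0.58, acidic=0.52; AND[min(a, b)] → w = 0.52
R3 (z=98.0): clear=0.58, acidic=0.52, slow=0.59; AND[min(a, b)] → w = 0.52
R4 (z=180.0): clear=0.58, neutral=0.14; AND[min(a, b)] → w = 0.14
R5 (z=29.0): neutral=0.14, cloudy=0.78; AND[min(a, b)] → w = 0.14
Weighted average = (0.60·167.0 + 0.52·107.3 + 0.52·98.0 + 0.14·180.0 + 0.14·29.0) / (0.60 + 0.52 + 0.52 + 0.14 + 0.14)
  = 236.2160 / 1.9200 = 123.029

123.029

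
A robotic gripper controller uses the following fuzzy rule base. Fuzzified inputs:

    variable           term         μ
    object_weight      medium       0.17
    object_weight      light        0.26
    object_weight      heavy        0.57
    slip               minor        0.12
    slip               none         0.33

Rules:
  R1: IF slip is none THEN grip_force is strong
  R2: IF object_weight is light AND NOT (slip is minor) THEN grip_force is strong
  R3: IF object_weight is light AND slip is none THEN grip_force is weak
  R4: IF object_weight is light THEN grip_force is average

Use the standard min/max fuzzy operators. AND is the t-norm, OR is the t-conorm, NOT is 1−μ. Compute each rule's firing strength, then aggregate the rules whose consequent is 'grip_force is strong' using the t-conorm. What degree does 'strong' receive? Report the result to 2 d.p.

R1: none=0.33 → w = 0.33
R2: light=0.26, ¬minor=1−0.12=0.88; AND[min(a, b)] → w = 0.26
R3: light=0.26, none=0.33; AND[min(a, b)] → w = 0.26
R4: light=0.26 → w = 0.26
Rules with consequent 'strong': {R1, R2} → strengths 0.33, 0.26
Aggregate via t-conorm [max(a, b)]: 0.33

0.33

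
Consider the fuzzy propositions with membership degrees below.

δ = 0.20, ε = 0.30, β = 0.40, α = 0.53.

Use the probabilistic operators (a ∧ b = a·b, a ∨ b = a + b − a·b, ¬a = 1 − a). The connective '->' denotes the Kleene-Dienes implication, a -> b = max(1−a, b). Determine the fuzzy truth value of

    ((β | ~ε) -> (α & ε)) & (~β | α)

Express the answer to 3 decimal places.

~ε = 1 − 0.3000 = 0.7000
β | ~ε = a + b − a·b on (0.4000, 0.7000) = 0.8200
α & ε = a·b on (0.5300, 0.3000) = 0.1590
(β | ~ε) -> (α & ε)  [Kleene-Dienes: max(1−a, b)] with a=0.8200, b=0.1590 → 0.1800
~β = 1 − 0.4000 = 0.6000
~β | α = a + b − a·b on (0.6000, 0.5300) = 0.8120
((β | ~ε) -> (α & ε)) & (~β | α) = a·b on (0.1800, 0.8120) = 0.1462

0.146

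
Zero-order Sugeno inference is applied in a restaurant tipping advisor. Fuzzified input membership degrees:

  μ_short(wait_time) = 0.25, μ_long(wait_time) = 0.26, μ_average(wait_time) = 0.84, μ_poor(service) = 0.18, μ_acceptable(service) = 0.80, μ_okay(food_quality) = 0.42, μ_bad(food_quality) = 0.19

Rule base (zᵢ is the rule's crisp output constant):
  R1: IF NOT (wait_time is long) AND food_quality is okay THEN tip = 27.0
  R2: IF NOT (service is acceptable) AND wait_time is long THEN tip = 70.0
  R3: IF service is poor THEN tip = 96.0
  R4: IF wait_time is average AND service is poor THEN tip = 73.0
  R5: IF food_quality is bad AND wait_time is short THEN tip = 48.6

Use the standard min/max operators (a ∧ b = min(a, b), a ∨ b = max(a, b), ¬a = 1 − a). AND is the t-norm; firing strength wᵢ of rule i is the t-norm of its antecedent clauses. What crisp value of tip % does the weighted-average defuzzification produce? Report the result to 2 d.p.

R1 (z=27.0): ¬long=1−0.26=0.74, okay=0.42; AND[min(a, b)] → w = 0.42
R2 (z=70.0): ¬acceptable=1−0.80=0.20, long=0.26; AND[min(a, b)] → w = 0.20
R3 (z=96.0): poor=0.18 → w = 0.18
R4 (z=73.0): average=0.84, poor=0.18; AND[min(a, b)] → w = 0.18
R5 (z=48.6): bad=0.19, short=0.25; AND[min(a, b)] → w = 0.19
Weighted average = (0.42·27.0 + 0.20·70.0 + 0.18·96.0 + 0.18·73.0 + 0.19·48.6) / (0.42 + 0.20 + 0.18 + 0.18 + 0.19)
  = 64.9940 / 1.1700 = 55.55

55.55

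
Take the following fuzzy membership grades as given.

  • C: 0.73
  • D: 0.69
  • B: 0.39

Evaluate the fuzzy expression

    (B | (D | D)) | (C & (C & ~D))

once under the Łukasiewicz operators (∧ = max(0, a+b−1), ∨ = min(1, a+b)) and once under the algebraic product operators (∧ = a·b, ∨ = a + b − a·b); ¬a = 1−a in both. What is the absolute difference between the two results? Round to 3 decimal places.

0.049

Under Łukasiewicz:
  D | D = min(1, a+b) on (0.69, 0.69) = 1.00
  B | (D | D) = min(1, a+b) on (0.39, 1.00) = 1.00
  ~D = 1 − 0.69 = 0.31
  C & ~D = max(0, a+b−1) on (0.73, 0.31) = 0.04
  C & (C & ~D) = max(0, a+b−1) on (0.73, 0.04) = 0.00
  (B | (D | D)) | (C & (C & ~D)) = min(1, a+b) on (1.00, 0.00) = 1.00
  → value = 1.0000
Under algebraic product:
  D | D = a + b − a·b on (0.6900, 0.6900) = 0.9039
  B | (D | D) = a + b − a·b on (0.3900, 0.9039) = 0.9414
  ~D = 1 − 0.6900 = 0.3100
  C & ~D = a·b on (0.7300, 0.3100) = 0.2263
  C & (C & ~D) = a·b on (0.7300, 0.2263) = 0.1652
  (B | (D | D)) | (C & (C & ~D)) = a + b − a·b on (0.9414, 0.1652) = 0.9511
  → value = 0.9511
|1.0000 − 0.9511| = 0.049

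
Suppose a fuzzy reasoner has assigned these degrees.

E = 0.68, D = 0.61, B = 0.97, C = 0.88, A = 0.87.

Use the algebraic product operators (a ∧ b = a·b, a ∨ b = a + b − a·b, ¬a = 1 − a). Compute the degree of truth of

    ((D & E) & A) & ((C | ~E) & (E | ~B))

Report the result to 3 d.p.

0.229

D & E = a·b on (0.6100, 0.6800) = 0.4148
(D & E) & A = a·b on (0.4148, 0.8700) = 0.3609
~E = 1 − 0.6800 = 0.3200
C | ~E = a + b − a·b on (0.8800, 0.3200) = 0.9184
~B = 1 − 0.9700 = 0.0300
E | ~B = a + b − a·b on (0.6800, 0.0300) = 0.6896
(C | ~E) & (E | ~B) = a·b on (0.9184, 0.6896) = 0.6333
((D & E) & A) & ((C | ~E) & (E | ~B)) = a·b on (0.3609, 0.6333) = 0.2286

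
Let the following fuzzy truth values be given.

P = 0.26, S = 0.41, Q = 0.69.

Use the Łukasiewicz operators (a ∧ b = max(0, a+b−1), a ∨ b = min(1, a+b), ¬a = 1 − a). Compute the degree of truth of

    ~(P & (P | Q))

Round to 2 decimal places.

P | Q = min(1, a+b) on (0.26, 0.69) = 0.95
P & (P | Q) = max(0, a+b−1) on (0.26, 0.95) = 0.21
~(P & (P | Q)) = 1 − 0.21 = 0.79

0.79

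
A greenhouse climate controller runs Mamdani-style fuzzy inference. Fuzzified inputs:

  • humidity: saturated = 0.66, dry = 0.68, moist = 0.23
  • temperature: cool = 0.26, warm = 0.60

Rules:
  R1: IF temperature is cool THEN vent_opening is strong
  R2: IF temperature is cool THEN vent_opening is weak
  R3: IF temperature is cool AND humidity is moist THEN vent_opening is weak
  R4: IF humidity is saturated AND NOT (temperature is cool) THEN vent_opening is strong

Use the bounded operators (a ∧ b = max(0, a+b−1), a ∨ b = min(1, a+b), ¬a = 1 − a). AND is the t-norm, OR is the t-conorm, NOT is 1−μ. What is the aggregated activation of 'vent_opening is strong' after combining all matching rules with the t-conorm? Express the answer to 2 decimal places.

R1: cool=0.26 → w = 0.26
R2: cool=0.26 → w = 0.26
R3: cool=0.26, moist=0.23; AND[max(0, a+b−1)] → w = 0.00
R4: saturated=0.66, ¬cool=1−0.26=0.74; AND[max(0, a+b−1)] → w = 0.40
Rules with consequent 'strong': {R1, R4} → strengths 0.26, 0.40
Aggregate via t-conorm [min(1, a+b)]: 0.66

0.66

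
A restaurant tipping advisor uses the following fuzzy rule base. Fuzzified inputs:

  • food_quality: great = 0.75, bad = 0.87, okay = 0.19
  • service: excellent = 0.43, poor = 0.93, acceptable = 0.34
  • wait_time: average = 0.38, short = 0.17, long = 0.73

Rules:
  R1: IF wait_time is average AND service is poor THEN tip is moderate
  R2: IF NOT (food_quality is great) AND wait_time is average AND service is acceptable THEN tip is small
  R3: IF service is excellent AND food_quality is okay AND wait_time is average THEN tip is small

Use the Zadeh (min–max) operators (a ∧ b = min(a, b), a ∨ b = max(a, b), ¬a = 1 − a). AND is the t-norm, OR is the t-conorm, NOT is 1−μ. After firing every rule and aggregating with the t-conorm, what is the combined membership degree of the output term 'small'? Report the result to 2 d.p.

0.25

R1: average=0.38, poor=0.93; AND[min(a, b)] → w = 0.38
R2: ¬great=1−0.75=0.25, average=0.38, acceptable=0.34; AND[min(a, b)] → w = 0.25
R3: excellent=0.43, okay=0.19, average=0.38; AND[min(a, b)] → w = 0.19
Rules with consequent 'small': {R2, R3} → strengths 0.25, 0.19
Aggregate via t-conorm [max(a, b)]: 0.25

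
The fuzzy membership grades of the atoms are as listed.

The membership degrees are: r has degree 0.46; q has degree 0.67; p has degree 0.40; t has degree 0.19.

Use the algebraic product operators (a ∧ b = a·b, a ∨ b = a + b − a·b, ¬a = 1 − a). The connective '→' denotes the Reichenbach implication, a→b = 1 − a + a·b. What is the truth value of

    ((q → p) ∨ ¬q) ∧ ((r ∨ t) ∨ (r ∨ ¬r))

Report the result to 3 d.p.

0.651

q → p  [Reichenbach: 1 − a + a·b] with a=0.6700, b=0.4000 → 0.5980
¬q = 1 − 0.6700 = 0.3300
(q → p) ∨ ¬q = a + b − a·b on (0.5980, 0.3300) = 0.7307
r ∨ t = a + b − a·b on (0.4600, 0.1900) = 0.5626
¬r = 1 − 0.4600 = 0.5400
r ∨ ¬r = a + b − a·b on (0.4600, 0.5400) = 0.7516
(r ∨ t) ∨ (r ∨ ¬r) = a + b − a·b on (0.5626, 0.7516) = 0.8913
((q → p) ∨ ¬q) ∧ ((r ∨ t) ∨ (r ∨ ¬r)) = a·b on (0.7307, 0.8913) = 0.6513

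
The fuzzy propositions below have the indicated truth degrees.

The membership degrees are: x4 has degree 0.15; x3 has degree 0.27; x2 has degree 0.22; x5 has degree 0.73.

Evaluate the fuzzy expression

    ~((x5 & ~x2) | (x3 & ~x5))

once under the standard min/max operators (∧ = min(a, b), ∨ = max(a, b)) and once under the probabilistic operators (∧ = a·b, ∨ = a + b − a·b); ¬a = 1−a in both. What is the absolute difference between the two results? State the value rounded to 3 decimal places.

0.129

Under standard min/max:
  ~x2 = 1 − 0.22 = 0.78
  x5 & ~x2 = min(a, b) on (0.73, 0.78) = 0.73
  ~x5 = 1 − 0.73 = 0.27
  x3 & ~x5 = min(a, b) on (0.27, 0.27) = 0.27
  (x5 & ~x2) | (x3 & ~x5) = max(a, b) on (0.73, 0.27) = 0.73
  ~((x5 & ~x2) | (x3 & ~x5)) = 1 − 0.73 = 0.27
  → value = 0.2700
Under probabilistic:
  ~x2 = 1 − 0.2200 = 0.7800
  x5 & ~x2 = a·b on (0.7300, 0.7800) = 0.5694
  ~x5 = 1 − 0.7300 = 0.2700
  x3 & ~x5 = a·b on (0.2700, 0.2700) = 0.0729
  (x5 & ~x2) | (x3 & ~x5) = a + b − a·b on (0.5694, 0.0729) = 0.6008
  ~((x5 & ~x2) | (x3 & ~x5)) = 1 − 0.6008 = 0.3992
  → value = 0.3992
|0.2700 − 0.3992| = 0.129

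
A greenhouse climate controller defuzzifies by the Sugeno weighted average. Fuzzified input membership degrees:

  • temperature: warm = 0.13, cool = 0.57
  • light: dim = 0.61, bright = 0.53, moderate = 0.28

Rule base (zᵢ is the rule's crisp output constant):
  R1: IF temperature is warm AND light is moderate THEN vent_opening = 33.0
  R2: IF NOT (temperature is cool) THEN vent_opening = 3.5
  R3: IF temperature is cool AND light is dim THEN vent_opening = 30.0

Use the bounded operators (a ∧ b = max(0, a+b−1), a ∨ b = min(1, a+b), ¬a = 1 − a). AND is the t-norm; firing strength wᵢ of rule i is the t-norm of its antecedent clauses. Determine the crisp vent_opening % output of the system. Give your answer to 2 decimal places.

R1 (z=33.0): warm=0.13, moderate=0.28; AND[max(0, a+b−1)] → w = 0.00
R2 (z=3.5): ¬cool=1−0.57=0.43 → w = 0.43
R3 (z=30.0): cool=0.57, dim=0.61; AND[max(0, a+b−1)] → w = 0.18
Weighted average = (0.00·33.0 + 0.43·3.5 + 0.18·30.0) / (0.00 + 0.43 + 0.18)
  = 6.9050 / 0.6100 = 11.32

11.32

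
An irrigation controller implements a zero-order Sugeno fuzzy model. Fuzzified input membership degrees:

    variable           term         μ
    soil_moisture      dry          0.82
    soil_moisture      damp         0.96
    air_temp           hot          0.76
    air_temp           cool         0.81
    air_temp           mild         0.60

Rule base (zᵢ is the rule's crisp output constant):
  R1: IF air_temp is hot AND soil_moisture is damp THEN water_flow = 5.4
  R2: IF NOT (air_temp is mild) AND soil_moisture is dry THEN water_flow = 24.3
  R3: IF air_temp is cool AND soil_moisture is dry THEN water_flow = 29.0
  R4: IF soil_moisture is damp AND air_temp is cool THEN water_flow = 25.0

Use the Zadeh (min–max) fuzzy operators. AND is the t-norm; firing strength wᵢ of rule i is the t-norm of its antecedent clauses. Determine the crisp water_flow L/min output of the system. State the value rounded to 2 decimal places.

R1 (z=5.4): hot=0.76, damp=0.96; AND[min(a, b)] → w = 0.76
R2 (z=24.3): ¬mild=1−0.60=0.40, dry=0.82; AND[min(a, b)] → w = 0.40
R3 (z=29.0): cool=0.81, dry=0.82; AND[min(a, b)] → w = 0.81
R4 (z=25.0): damp=0.96, cool=0.81; AND[min(a, b)] → w = 0.81
Weighted average = (0.76·5.4 + 0.40·24.3 + 0.81·29.0 + 0.81·25.0) / (0.76 + 0.40 + 0.81 + 0.81)
  = 57.5640 / 2.7800 = 20.71

20.71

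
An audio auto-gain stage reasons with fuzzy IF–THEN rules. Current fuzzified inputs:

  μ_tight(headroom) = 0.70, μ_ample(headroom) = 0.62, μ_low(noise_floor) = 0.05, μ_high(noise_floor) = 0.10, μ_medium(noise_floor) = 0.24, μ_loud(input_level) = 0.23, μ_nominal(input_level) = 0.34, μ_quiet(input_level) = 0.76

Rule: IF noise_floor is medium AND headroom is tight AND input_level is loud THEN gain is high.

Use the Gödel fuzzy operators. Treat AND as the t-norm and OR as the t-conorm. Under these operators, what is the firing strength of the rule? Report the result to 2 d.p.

firing strength: medium=0.24, tight=0.70, loud=0.23; AND[min(a, b)] → w = 0.23

0.23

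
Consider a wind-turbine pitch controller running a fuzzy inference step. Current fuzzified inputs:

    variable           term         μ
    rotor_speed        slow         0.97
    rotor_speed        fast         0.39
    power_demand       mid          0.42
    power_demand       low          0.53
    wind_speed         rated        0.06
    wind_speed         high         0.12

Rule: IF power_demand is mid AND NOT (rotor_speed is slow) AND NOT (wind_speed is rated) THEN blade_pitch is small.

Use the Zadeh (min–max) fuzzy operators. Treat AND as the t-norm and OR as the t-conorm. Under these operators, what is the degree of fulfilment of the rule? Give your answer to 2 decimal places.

firing strength: mid=0.42, ¬slow=1−0.97=0.03, ¬rated=1−0.06=0.94; AND[min(a, b)] → w = 0.03

0.03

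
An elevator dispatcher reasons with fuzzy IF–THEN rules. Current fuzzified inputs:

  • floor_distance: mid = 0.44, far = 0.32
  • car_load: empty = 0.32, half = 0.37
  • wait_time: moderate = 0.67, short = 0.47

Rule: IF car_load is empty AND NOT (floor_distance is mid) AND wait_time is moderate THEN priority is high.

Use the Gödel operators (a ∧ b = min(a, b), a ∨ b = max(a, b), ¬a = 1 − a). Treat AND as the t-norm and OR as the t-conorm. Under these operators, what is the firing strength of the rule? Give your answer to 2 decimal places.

firing strength: empty=0.32, ¬mid=1−0.44=0.56, moderate=0.67; AND[min(a, b)] → w = 0.32

0.32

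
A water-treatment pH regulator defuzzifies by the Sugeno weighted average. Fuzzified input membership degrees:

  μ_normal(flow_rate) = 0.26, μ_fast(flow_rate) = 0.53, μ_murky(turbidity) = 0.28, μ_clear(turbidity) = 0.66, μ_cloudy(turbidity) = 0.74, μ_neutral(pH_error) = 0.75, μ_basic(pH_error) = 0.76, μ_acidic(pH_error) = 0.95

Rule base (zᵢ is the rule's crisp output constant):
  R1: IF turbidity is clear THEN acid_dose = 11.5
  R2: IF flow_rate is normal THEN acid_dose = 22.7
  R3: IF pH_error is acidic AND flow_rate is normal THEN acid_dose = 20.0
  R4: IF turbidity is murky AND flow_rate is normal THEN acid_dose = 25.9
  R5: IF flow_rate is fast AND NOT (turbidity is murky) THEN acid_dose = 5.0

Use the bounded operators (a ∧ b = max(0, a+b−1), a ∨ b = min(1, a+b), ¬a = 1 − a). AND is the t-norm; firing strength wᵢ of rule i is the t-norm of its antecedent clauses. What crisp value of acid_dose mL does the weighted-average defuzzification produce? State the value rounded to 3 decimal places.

R1 (z=11.5): clear=0.66 → w = 0.66
R2 (z=22.7): normal=0.26 → w = 0.26
R3 (z=20.0): acidic=0.95, normal=0.26; AND[max(0, a+b−1)] → w = 0.21
R4 (z=25.9): murky=0.28, normal=0.26; AND[max(0, a+b−1)] → w = 0.00
R5 (z=5.0): fast=0.53, ¬murky=1−0.28=0.72; AND[max(0, a+b−1)] → w = 0.25
Weighted average = (0.66·11.5 + 0.26·22.7 + 0.21·20.0 + 0.00·25.9 + 0.25·5.0) / (0.66 + 0.26 + 0.21 + 0.00 + 0.25)
  = 18.9420 / 1.3800 = 13.726

13.726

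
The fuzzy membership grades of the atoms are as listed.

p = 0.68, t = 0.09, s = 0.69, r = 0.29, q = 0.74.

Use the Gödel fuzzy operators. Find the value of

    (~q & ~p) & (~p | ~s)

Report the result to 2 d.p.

~q = 1 − 0.74 = 0.26
~p = 1 − 0.68 = 0.32
~q & ~p = min(a, b) on (0.26, 0.32) = 0.26
~p = 1 − 0.68 = 0.32
~s = 1 − 0.69 = 0.31
~p | ~s = max(a, b) on (0.32, 0.31) = 0.32
(~q & ~p) & (~p | ~s) = min(a, b) on (0.26, 0.32) = 0.26

0.26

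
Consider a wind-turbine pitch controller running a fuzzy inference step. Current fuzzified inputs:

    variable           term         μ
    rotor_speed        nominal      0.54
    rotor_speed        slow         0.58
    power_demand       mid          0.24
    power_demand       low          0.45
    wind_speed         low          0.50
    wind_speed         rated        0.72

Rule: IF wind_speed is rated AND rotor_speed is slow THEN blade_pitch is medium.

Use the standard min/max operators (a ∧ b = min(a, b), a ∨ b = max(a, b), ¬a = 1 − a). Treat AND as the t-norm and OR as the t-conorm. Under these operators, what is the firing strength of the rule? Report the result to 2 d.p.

0.58

firing strength: rated=0.72, slow=0.58; AND[min(a, b)] → w = 0.58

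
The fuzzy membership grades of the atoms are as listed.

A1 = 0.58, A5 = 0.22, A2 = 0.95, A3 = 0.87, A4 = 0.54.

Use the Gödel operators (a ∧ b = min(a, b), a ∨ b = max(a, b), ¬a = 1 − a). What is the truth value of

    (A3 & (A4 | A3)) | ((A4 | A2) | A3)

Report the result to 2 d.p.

A4 | A3 = max(a, b) on (0.54, 0.87) = 0.87
A3 & (A4 | A3) = min(a, b) on (0.87, 0.87) = 0.87
A4 | A2 = max(a, b) on (0.54, 0.95) = 0.95
(A4 | A2) | A3 = max(a, b) on (0.95, 0.87) = 0.95
(A3 & (A4 | A3)) | ((A4 | A2) | A3) = max(a, b) on (0.87, 0.95) = 0.95

0.95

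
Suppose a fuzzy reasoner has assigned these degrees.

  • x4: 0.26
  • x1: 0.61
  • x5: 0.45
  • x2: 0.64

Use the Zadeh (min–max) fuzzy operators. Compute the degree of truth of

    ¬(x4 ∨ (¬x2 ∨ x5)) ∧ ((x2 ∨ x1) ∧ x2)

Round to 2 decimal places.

¬x2 = 1 − 0.64 = 0.36
¬x2 ∨ x5 = max(a, b) on (0.36, 0.45) = 0.45
x4 ∨ (¬x2 ∨ x5) = max(a, b) on (0.26, 0.45) = 0.45
¬(x4 ∨ (¬x2 ∨ x5)) = 1 − 0.45 = 0.55
x2 ∨ x1 = max(a, b) on (0.64, 0.61) = 0.64
(x2 ∨ x1) ∧ x2 = min(a, b) on (0.64, 0.64) = 0.64
¬(x4 ∨ (¬x2 ∨ x5)) ∧ ((x2 ∨ x1) ∧ x2) = min(a, b) on (0.55, 0.64) = 0.55

0.55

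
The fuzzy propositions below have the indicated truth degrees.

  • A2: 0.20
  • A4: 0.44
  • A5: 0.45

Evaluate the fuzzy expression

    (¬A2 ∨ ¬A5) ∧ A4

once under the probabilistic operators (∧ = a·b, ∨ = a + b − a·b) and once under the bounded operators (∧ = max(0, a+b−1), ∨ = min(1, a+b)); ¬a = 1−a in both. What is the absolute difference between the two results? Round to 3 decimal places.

Under probabilistic:
  ¬A2 = 1 − 0.2000 = 0.8000
  ¬A5 = 1 − 0.4500 = 0.5500
  ¬A2 ∨ ¬A5 = a + b − a·b on (0.8000, 0.5500) = 0.9100
  (¬A2 ∨ ¬A5) ∧ A4 = a·b on (0.9100, 0.4400) = 0.4004
  → value = 0.4004
Under bounded:
  ¬A2 = 1 − 0.20 = 0.80
  ¬A5 = 1 − 0.45 = 0.55
  ¬A2 ∨ ¬A5 = min(1, a+b) on (0.80, 0.55) = 1.00
  (¬A2 ∨ ¬A5) ∧ A4 = max(0, a+b−1) on (1.00, 0.44) = 0.44
  → value = 0.4400
|0.4004 − 0.4400| = 0.040

0.040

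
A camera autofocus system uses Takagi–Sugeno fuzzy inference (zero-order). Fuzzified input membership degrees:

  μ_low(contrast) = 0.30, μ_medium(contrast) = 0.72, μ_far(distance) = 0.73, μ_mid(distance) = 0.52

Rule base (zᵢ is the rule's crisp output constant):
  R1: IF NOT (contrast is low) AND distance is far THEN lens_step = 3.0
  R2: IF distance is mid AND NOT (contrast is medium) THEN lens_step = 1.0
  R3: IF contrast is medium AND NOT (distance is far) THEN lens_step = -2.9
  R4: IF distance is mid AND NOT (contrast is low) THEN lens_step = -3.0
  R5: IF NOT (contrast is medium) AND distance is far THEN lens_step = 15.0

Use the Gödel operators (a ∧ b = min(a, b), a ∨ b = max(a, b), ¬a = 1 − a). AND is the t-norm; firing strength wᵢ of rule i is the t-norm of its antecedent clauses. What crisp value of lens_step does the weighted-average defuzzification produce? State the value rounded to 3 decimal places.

2.067

R1 (z=3.0): ¬low=1−0.30=0.70, far=0.73; AND[min(a, b)] → w = 0.70
R2 (z=1.0): mid=0.52, ¬medium=1−0.72=0.28; AND[min(a, b)] → w = 0.28
R3 (z=-2.9): medium=0.72, ¬far=1−0.73=0.27; AND[min(a, b)] → w = 0.27
R4 (z=-3.0): mid=0.52, ¬low=1−0.30=0.70; AND[min(a, b)] → w = 0.52
R5 (z=15.0): ¬medium=1−0.72=0.28, far=0.73; AND[min(a, b)] → w = 0.28
Weighted average = (0.70·3.0 + 0.28·1.0 + 0.27·-2.9 + 0.52·-3.0 + 0.28·15.0) / (0.70 + 0.28 + 0.27 + 0.52 + 0.28)
  = 4.2370 / 2.0500 = 2.067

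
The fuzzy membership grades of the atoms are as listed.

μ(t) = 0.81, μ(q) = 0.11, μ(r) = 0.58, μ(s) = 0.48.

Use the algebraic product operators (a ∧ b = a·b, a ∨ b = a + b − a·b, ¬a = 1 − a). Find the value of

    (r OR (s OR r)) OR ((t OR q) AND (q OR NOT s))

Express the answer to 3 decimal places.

0.952

s OR r = a + b − a·b on (0.4800, 0.5800) = 0.7816
r OR (s OR r) = a + b − a·b on (0.5800, 0.7816) = 0.9083
t OR q = a + b − a·b on (0.8100, 0.1100) = 0.8309
NOT s = 1 − 0.4800 = 0.5200
q OR NOT s = a + b − a·b on (0.1100, 0.5200) = 0.5728
(t OR q) AND (q OR NOT s) = a·b on (0.8309, 0.5728) = 0.4759
(r OR (s OR r)) OR ((t OR q) AND (q OR NOT s)) = a + b − a·b on (0.9083, 0.4759) = 0.9519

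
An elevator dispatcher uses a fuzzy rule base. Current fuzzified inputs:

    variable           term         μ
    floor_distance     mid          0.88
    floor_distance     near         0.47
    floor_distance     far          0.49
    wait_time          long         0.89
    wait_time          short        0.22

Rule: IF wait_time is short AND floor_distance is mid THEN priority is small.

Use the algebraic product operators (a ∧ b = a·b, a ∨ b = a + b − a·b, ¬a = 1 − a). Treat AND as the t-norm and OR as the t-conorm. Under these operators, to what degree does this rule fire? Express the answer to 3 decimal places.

firing strength: short=0.22, mid=0.88; AND[a·b] → w = 0.1936

0.194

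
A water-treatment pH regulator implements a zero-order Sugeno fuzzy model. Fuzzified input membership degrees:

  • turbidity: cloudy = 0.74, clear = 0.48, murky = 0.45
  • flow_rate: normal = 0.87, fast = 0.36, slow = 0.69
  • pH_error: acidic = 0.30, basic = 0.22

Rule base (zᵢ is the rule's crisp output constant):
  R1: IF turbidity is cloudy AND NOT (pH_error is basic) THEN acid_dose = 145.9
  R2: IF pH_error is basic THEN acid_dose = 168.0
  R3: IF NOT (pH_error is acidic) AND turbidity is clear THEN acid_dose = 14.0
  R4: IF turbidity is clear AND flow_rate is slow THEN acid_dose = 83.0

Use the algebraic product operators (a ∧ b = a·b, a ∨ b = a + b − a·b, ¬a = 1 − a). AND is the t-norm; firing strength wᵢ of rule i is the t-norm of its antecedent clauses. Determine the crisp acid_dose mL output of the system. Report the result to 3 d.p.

104.730

R1 (z=145.9): cloudy=0.74, ¬basic=1−0.22=0.78; AND[a·b] → w = 0.5772
R2 (z=168.0): basic=0.22 → w = 0.2200
R3 (z=14.0): ¬acidic=1−0.30=0.70, clear=0.48; AND[a·b] → w = 0.3360
R4 (z=83.0): clear=0.48, slow=0.69; AND[a·b] → w = 0.3312
Weighted average = (0.5772·145.9 + 0.2200·168.0 + 0.3360·14.0 + 0.3312·83.0) / (0.5772 + 0.2200 + 0.3360 + 0.3312)
  = 153.3671 / 1.4644 = 104.730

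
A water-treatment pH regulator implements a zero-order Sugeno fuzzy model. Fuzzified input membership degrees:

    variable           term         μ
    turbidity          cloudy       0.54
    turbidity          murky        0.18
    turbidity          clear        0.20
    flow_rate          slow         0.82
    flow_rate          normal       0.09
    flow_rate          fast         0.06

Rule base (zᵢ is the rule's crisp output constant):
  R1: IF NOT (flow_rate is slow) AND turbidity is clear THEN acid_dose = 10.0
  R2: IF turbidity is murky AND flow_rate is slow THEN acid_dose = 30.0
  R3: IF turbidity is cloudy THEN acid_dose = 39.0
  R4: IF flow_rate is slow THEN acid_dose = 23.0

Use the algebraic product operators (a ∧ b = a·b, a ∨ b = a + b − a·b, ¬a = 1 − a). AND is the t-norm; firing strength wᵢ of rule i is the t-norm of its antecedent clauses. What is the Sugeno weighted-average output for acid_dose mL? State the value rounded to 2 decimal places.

28.96

R1 (z=10.0): ¬slow=1−0.82=0.18, clear=0.20; AND[a·b] → w = 0.0360
R2 (z=30.0): murky=0.18, slow=0.82; AND[a·b] → w = 0.1476
R3 (z=39.0): cloudy=0.54 → w = 0.5400
R4 (z=23.0): slow=0.82 → w = 0.8200
Weighted average = (0.0360·10.0 + 0.1476·30.0 + 0.5400·39.0 + 0.8200·23.0) / (0.0360 + 0.1476 + 0.5400 + 0.8200)
  = 44.7080 / 1.5436 = 28.96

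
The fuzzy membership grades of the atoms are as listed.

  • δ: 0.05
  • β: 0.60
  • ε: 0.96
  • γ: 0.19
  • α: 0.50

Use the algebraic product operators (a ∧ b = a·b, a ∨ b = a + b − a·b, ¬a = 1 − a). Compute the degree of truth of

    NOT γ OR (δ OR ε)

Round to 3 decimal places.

NOT γ = 1 − 0.1900 = 0.8100
δ OR ε = a + b − a·b on (0.0500, 0.9600) = 0.9620
NOT γ OR (δ OR ε) = a + b − a·b on (0.8100, 0.9620) = 0.9928

0.993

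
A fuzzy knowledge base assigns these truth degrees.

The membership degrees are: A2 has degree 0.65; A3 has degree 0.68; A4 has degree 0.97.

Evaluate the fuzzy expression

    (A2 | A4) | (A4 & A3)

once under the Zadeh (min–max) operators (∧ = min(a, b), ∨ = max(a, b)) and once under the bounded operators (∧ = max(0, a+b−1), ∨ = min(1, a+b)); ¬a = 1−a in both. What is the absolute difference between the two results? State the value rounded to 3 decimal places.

Under Zadeh (min–max):
  A2 | A4 = max(a, b) on (0.65, 0.97) = 0.97
  A4 & A3 = min(a, b) on (0.97, 0.68) = 0.68
  (A2 | A4) | (A4 & A3) = max(a, b) on (0.97, 0.68) = 0.97
  → value = 0.9700
Under bounded:
  A2 | A4 = min(1, a+b) on (0.65, 0.97) = 1.00
  A4 & A3 = max(0, a+b−1) on (0.97, 0.68) = 0.65
  (A2 | A4) | (A4 & A3) = min(1, a+b) on (1.00, 0.65) = 1.00
  → value = 1.0000
|0.9700 − 1.0000| = 0.030

0.030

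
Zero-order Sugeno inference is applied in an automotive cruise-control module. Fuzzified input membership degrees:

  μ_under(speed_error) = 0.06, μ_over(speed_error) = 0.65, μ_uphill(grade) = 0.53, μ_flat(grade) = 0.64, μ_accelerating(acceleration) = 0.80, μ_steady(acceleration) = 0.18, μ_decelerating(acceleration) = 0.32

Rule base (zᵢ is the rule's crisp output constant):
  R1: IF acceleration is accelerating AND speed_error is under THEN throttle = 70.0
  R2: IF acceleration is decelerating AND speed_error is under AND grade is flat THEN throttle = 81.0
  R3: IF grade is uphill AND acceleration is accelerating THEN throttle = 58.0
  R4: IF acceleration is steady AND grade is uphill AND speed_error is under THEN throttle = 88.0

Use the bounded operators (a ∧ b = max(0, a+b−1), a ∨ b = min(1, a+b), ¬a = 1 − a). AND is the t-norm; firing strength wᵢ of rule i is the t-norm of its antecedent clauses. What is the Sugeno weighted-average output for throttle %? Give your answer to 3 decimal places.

58.000

R1 (z=70.0): accelerating=0.80, under=0.06; AND[max(0, a+b−1)] → w = 0.00
R2 (z=81.0): decelerating=0.32, under=0.06, flat=0.64; AND[max(0, a+b−1)] → w = 0.00
R3 (z=58.0): uphill=0.53, accelerating=0.80; AND[max(0, a+b−1)] → w = 0.33
R4 (z=88.0): steady=0.18, uphill=0.53, under=0.06; AND[max(0, a+b−1)] → w = 0.00
Weighted average = (0.00·70.0 + 0.00·81.0 + 0.33·58.0 + 0.00·88.0) / (0.00 + 0.00 + 0.33 + 0.00)
  = 19.1400 / 0.3300 = 58.000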